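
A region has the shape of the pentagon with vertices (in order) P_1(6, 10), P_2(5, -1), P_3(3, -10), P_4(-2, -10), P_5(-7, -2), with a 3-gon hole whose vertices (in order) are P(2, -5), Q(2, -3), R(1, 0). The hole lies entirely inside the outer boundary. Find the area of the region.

Outer boundary:
Σ = (-56) + (-47) + (-50) + (-66) + (-58) = -277
Area = |Σ|/2 = 138.5.
Hole:
Apply the surveyor's formula: 2A = Σ (x_i·y_{i+1} − x_{i+1}·y_i), indices taken mod 3.
P→Q: (2)(-3) − (2)(-5) = 4
Q→R: (2)(0) − (1)(-3) = 3
R→P: (1)(-5) − (2)(0) = -5
Σ = 2
Area = |Σ|/2 = 1.
Net area = 138.5 − 1 = 137.5.

137.5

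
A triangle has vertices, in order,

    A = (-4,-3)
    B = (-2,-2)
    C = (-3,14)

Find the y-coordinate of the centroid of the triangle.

Apply Gauss's area formula. First the cross-terms c_i = x_i·y_{i+1} − x_{i+1}·y_i:
  2, -34, 65  ⇒  2A = 33, A = 16.5.
Then Σ (y_i + y_{i+1})·c_i = 297, so ȳ = 297 / (6·16.5) = 3.

3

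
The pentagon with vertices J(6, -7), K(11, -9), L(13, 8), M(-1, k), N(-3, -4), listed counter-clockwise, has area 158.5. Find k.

2

The doubled signed area Σ (x_i y_{i+1} − x_{i+1} y_i) is linear in k.
With k=0 it equals 285; the coefficient of k is 16 (from the two edges through M).
So 16·k + 285 = 2·158.5 = 317 ⇒ k = 2.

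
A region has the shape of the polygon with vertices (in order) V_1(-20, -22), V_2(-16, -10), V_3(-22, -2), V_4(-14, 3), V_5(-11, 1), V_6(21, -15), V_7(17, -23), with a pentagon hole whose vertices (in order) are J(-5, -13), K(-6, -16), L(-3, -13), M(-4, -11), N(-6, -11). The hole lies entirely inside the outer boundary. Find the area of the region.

659.5

Outer boundary:
Apply the shoelace formula: 2A = Σ (x_i·y_{i+1} − x_{i+1}·y_i), indices taken mod 7.
V_1→V_2: (-20)(-10) − (-16)(-22) = -152
V_2→V_3: (-16)(-2) − (-22)(-10) = -188
V_3→V_4: (-22)(3) − (-14)(-2) = -94
V_4→V_5: (-14)(1) − (-11)(3) = 19
V_5→V_6: (-11)(-15) − (21)(1) = 144
V_6→V_7: (21)(-23) − (17)(-15) = -228
V_7→V_1: (17)(-22) − (-20)(-23) = -834
Σ = -1333
Area = |Σ|/2 = 666.5.
Hole:
Σ = (2) + (30) + (-19) + (-22) + (23) = 14
Area = |Σ|/2 = 7.
Net area = 666.5 − 7 = 659.5.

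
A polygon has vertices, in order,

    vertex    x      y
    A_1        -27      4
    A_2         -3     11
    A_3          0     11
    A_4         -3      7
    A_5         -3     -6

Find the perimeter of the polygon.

|A_1A_2| = √((24)² + (7)²) = √625 = 25
|A_2A_3| = √((3)² + (0)²) = √9 = 3
|A_3A_4| = √((-3)² + (-4)²) = √25 = 5
|A_4A_5| = √((0)² + (-13)²) = √169 = 13
|A_5A_1| = √((-24)² + (10)²) = √676 = 26
Perimeter = 25 + 3 + 5 + 13 + 26 = 72.

72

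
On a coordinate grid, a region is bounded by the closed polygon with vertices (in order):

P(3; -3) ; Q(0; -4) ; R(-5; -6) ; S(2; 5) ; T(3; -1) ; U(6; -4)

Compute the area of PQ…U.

37

Apply the shoelace (surveyor's) formula: 2A = Σ (x_i·y_{i+1} − x_{i+1}·y_i), indices taken mod 6.
Σ = (-12) + (-20) + (-13) + (-17) + (-6) + (-6) = -74
Area = |Σ|/2 = 37.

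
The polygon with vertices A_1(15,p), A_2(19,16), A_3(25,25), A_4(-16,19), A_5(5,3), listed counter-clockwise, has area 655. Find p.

The doubled signed area Σ (x_i y_{i+1} − x_{i+1} y_i) is linear in p.
With p=0 it equals 1002; the coefficient of p is -14 (from the two edges through A_1).
So -14·p + 1002 = 2·655 = 1310 ⇒ p = -22.

-22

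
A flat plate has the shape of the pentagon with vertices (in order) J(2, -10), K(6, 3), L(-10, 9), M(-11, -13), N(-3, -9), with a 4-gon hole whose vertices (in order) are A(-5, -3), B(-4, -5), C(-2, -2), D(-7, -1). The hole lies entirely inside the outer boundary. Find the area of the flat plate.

236

Outer boundary:
Apply the shoelace (surveyor's) formula: 2A = Σ (x_i·y_{i+1} − x_{i+1}·y_i), indices taken mod 5.
Σ = (66) + (84) + (229) + (60) + (48) = 487
Area = |Σ|/2 = 243.5.
Hole:
Apply the shoelace formula: 2A = Σ (x_i·y_{i+1} − x_{i+1}·y_i), indices taken mod 4.
Σ = (13) + (-2) + (-12) + (16) = 15
Area = |Σ|/2 = 7.5.
Net area = 243.5 − 7.5 = 236.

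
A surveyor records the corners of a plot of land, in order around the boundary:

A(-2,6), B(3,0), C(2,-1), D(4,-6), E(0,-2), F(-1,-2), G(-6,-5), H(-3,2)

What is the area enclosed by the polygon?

Apply the surveyor's formula: 2A = Σ (x_i·y_{i+1} − x_{i+1}·y_i), indices taken mod 8.
Σ = (-18) + (-3) + (-8) + (-8) + (-2) + (-7) + (-27) + (-14) = -87
Area = |Σ|/2 = 43.5.

43.5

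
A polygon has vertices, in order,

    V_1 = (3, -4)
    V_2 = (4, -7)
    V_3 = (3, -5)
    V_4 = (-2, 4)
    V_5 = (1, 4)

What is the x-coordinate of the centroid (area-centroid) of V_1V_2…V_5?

Apply the surveyor's formula. First the cross-terms c_i = x_i·y_{i+1} − x_{i+1}·y_i:
  -5, 1, 2, -12, -16  ⇒  2A = -30, A = -15.
Then Σ (x_i + x_{i+1})·c_i = -78, so x̄ = -78 / (6·(-15)) = 13/15.

13/15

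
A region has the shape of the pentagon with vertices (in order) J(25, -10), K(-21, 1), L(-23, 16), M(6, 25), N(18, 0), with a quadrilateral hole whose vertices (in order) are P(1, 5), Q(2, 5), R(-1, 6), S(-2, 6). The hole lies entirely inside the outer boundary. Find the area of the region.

Outer boundary:
Σ = (-185) + (-313) + (-671) + (-450) + (-180) = -1799
Area = |Σ|/2 = 899.5.
Hole:
Σ = (-5) + (17) + (6) + (-16) = 2
Area = |Σ|/2 = 1.
Net area = 899.5 − 1 = 898.5.

898.5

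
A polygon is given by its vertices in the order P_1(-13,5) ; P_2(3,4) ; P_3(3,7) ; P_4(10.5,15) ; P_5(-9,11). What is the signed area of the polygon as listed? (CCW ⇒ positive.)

131

Apply the shoelace formula: 2A = Σ (x_i·y_{i+1} − x_{i+1}·y_i), indices taken mod 5.
Σ = (-67) + (9) + (-28.5) + (250.5) + (98) = 262
Signed area = Σ/2 = 131 (positive ⇒ counter-clockwise traversal).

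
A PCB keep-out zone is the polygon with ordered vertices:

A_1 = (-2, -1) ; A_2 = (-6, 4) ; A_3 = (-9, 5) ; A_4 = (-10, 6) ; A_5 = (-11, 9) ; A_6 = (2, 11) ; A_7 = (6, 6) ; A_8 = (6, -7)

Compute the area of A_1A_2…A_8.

Apply Gauss's area formula: 2A = Σ (x_i·y_{i+1} − x_{i+1}·y_i), indices taken mod 8.
A_1→A_2: (-2)(4) − (-6)(-1) = -14
A_2→A_3: (-6)(5) − (-9)(4) = 6
A_3→A_4: (-9)(6) − (-10)(5) = -4
A_4→A_5: (-10)(9) − (-11)(6) = -24
A_5→A_6: (-11)(11) − (2)(9) = -139
A_6→A_7: (2)(6) − (6)(11) = -54
A_7→A_8: (6)(-7) − (6)(6) = -78
A_8→A_1: (6)(-1) − (-2)(-7) = -20
Σ = -327
Area = |Σ|/2 = 163.5.

163.5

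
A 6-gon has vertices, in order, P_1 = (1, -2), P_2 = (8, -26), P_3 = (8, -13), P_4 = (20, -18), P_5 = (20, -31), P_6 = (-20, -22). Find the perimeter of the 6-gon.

|P_1P_2| = √((7)² + (-24)²) = √625 = 25
|P_2P_3| = √((0)² + (13)²) = √169 = 13
|P_3P_4| = √((12)² + (-5)²) = √169 = 13
|P_4P_5| = √((0)² + (-13)²) = √169 = 13
|P_5P_6| = √((-40)² + (9)²) = √1681 = 41
|P_6P_1| = √((21)² + (20)²) = √841 = 29
Perimeter = 25 + 13 + 13 + 13 + 41 + 29 = 134.

134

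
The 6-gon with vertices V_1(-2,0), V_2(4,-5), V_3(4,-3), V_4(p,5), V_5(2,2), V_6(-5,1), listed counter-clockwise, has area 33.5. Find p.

5

The doubled signed area Σ (x_i y_{i+1} − x_{i+1} y_i) is linear in p.
With p=0 it equals 42; the coefficient of p is 5 (from the two edges through V_4).
So 5·p + 42 = 2·33.5 = 67 ⇒ p = 5.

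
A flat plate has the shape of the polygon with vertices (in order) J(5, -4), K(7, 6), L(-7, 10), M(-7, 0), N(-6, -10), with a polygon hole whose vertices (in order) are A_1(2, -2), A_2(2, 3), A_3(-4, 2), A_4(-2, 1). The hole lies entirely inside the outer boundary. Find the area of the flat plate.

Outer boundary:
Cross-terms: 58, 112, 70, 70, 74  ⇒  Σ = 384
Area = |Σ|/2 = 192.
Hole:
Apply Gauss's area formula: 2A = Σ (x_i·y_{i+1} − x_{i+1}·y_i), indices taken mod 4.
A_1→A_2: (2)(3) − (2)(-2) = 10
A_2→A_3: (2)(2) − (-4)(3) = 16
A_3→A_4: (-4)(1) − (-2)(2) = 0
A_4→A_1: (-2)(-2) − (2)(1) = 2
Σ = 28
Area = |Σ|/2 = 14.
Net area = 192 − 14 = 178.

178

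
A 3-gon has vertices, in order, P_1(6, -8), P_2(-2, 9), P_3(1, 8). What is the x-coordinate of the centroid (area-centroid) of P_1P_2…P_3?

Apply the surveyor's formula. First the cross-terms c_i = x_i·y_{i+1} − x_{i+1}·y_i:
  38, -25, -56  ⇒  2A = -43, A = -21.5.
Then Σ (x_i + x_{i+1})·c_i = -215, so x̄ = -215 / (6·(-21.5)) = 5/3.

5/3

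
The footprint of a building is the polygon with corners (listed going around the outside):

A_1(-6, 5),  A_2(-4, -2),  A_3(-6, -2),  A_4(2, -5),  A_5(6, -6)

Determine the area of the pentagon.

Apply the surveyor's formula: 2A = Σ (x_i·y_{i+1} − x_{i+1}·y_i), indices taken mod 5.
Σ = (32) + (-4) + (34) + (18) + (-6) = 74
Area = |Σ|/2 = 37.

37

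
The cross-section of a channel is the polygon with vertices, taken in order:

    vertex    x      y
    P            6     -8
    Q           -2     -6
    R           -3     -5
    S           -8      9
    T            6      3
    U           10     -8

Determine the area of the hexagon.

Σ = (-52) + (-8) + (-67) + (-78) + (-78) + (-32) = -315
Area = |Σ|/2 = 157.5.

157.5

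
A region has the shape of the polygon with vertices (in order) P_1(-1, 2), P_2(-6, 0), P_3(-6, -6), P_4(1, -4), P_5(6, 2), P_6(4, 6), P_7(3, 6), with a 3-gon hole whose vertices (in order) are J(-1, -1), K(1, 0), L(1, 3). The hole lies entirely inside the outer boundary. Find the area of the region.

72

Outer boundary:
Apply the surveyor's formula: 2A = Σ (x_i·y_{i+1} − x_{i+1}·y_i), indices taken mod 7.
Cross-terms: 12, 36, 30, 26, 28, 6, 12  ⇒  Σ = 150
Area = |Σ|/2 = 75.
Hole:
Apply the shoelace (surveyor's) formula: 2A = Σ (x_i·y_{i+1} − x_{i+1}·y_i), indices taken mod 3.
Σ = (1) + (3) + (2) = 6
Area = |Σ|/2 = 3.
Net area = 75 − 3 = 72.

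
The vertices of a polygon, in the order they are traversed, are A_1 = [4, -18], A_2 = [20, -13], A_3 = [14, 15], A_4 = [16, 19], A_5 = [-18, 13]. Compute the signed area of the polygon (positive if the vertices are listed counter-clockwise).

Apply the shoelace (surveyor's) formula: 2A = Σ (x_i·y_{i+1} − x_{i+1}·y_i), indices taken mod 5.
Σ = (308) + (482) + (26) + (550) + (272) = 1638
Signed area = Σ/2 = 819 (positive ⇒ counter-clockwise traversal).

819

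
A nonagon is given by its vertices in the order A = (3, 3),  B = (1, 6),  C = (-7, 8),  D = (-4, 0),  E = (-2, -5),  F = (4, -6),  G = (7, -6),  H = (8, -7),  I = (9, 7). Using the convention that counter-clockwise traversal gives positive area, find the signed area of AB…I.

145.5

Apply the surveyor's formula: 2A = Σ (x_i·y_{i+1} − x_{i+1}·y_i), indices taken mod 9.
Cross-terms: 15, 50, 32, 20, 32, 18, -1, 119, 6  ⇒  Σ = 291
Signed area = Σ/2 = 145.5 (positive ⇒ counter-clockwise traversal).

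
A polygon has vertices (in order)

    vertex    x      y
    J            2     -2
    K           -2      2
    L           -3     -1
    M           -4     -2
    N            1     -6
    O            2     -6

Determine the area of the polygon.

25

Σ = (0) + (8) + (2) + (26) + (6) + (8) = 50
Area = |Σ|/2 = 25.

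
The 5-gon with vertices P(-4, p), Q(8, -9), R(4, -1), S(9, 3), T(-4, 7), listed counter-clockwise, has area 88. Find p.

1

Write out the shoelace sum; only the two edges meeting at P involve p:
2·Area = [((-4)·p − (-4)·7) + ((-4)·(-9) − 8·p)] + 124
       = -12·p + 188 = 176
⇒ p = 1.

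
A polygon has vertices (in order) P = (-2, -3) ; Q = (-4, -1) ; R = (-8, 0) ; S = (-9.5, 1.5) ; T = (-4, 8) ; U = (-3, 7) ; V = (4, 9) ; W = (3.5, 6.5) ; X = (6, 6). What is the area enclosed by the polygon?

Apply the shoelace formula: 2A = Σ (x_i·y_{i+1} − x_{i+1}·y_i), indices taken mod 9.
Σ = (-10) + (-8) + (-12) + (-70) + (-4) + (-55) + (-5.5) + (-18) + (-6) = -188.5
Area = |Σ|/2 = 94.25.

94.25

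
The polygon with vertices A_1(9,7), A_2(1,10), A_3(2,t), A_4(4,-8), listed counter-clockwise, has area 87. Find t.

Write out the shoelace sum; only the two edges meeting at A_3 involve t:
2·Area = [(1·t − 2·10) + (2·(-8) − 4·t)] + 183
       = -3·t + 147 = 174
⇒ t = -9.

-9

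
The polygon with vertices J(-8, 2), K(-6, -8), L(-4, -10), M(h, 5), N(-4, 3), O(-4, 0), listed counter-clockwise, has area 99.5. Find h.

Write out the shoelace sum; only the two edges meeting at M involve h:
2·Area = [((-4)·5 − h·(-10)) + (h·3 − (-4)·5)] + 108
       = 13·h + 108 = 199
⇒ h = 7.

7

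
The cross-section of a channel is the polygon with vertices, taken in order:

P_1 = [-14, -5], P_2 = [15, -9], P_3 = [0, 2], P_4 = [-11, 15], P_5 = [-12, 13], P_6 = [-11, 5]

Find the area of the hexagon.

Apply the shoelace (surveyor's) formula: 2A = Σ (x_i·y_{i+1} − x_{i+1}·y_i), indices taken mod 6.
P_1→P_2: (-14)(-9) − (15)(-5) = 201
P_2→P_3: (15)(2) − (0)(-9) = 30
P_3→P_4: (0)(15) − (-11)(2) = 22
P_4→P_5: (-11)(13) − (-12)(15) = 37
P_5→P_6: (-12)(5) − (-11)(13) = 83
P_6→P_1: (-11)(-5) − (-14)(5) = 125
Σ = 498
Area = |Σ|/2 = 249.

249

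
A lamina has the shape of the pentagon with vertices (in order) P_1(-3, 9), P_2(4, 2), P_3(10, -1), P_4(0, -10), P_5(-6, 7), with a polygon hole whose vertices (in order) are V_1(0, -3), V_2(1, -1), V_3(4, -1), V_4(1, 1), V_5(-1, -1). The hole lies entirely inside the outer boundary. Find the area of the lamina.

Outer boundary:
Cross-terms: -42, -24, -100, -60, -33  ⇒  Σ = -259
Area = |Σ|/2 = 129.5.
Hole:
Apply the surveyor's formula: 2A = Σ (x_i·y_{i+1} − x_{i+1}·y_i), indices taken mod 5.
Σ = (3) + (3) + (5) + (0) + (3) = 14
Area = |Σ|/2 = 7.
Net area = 129.5 − 7 = 122.5.

122.5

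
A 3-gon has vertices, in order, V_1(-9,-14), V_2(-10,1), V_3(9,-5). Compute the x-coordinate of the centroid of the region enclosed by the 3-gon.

Apply the surveyor's formula. First the cross-terms c_i = x_i·y_{i+1} − x_{i+1}·y_i:
  -149, 41, -171  ⇒  2A = -279, A = -139.5.
Then Σ (x_i + x_{i+1})·c_i = 2790, so x̄ = 2790 / (6·(-139.5)) = -10/3.

-10/3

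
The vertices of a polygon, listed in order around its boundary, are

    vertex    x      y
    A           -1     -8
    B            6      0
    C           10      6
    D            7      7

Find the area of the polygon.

Apply the shoelace formula: 2A = Σ (x_i·y_{i+1} − x_{i+1}·y_i), indices taken mod 4.
A→B: (-1)(0) − (6)(-8) = 48
B→C: (6)(6) − (10)(0) = 36
C→D: (10)(7) − (7)(6) = 28
D→A: (7)(-8) − (-1)(7) = -49
Σ = 63
Area = |Σ|/2 = 31.5.

31.5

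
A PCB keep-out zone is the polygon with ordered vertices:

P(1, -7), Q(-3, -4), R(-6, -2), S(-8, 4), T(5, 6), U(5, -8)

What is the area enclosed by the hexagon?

124

Σ = (-25) + (-18) + (-40) + (-68) + (-70) + (-27) = -248
Area = |Σ|/2 = 124.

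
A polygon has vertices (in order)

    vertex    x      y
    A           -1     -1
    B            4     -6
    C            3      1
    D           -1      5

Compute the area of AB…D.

27

Σ = (10) + (22) + (16) + (6) = 54
Area = |Σ|/2 = 27.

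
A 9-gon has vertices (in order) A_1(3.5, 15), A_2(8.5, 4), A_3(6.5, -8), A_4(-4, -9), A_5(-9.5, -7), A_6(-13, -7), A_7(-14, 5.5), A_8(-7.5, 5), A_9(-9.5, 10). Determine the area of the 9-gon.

391.625

A_1→A_2: (3.5)(4) − (8.5)(15) = -113.5
A_2→A_3: (8.5)(-8) − (6.5)(4) = -94
A_3→A_4: (6.5)(-9) − (-4)(-8) = -90.5
A_4→A_5: (-4)(-7) − (-9.5)(-9) = -57.5
A_5→A_6: (-9.5)(-7) − (-13)(-7) = -24.5
A_6→A_7: (-13)(5.5) − (-14)(-7) = -169.5
A_7→A_8: (-14)(5) − (-7.5)(5.5) = -28.75
A_8→A_9: (-7.5)(10) − (-9.5)(5) = -27.5
A_9→A_1: (-9.5)(15) − (3.5)(10) = -177.5
Σ = -783.25
Area = |Σ|/2 = 391.625.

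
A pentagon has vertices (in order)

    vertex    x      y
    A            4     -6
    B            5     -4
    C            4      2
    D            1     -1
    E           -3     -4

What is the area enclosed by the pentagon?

Apply the shoelace formula: 2A = Σ (x_i·y_{i+1} − x_{i+1}·y_i), indices taken mod 5.
Σ = (14) + (26) + (-6) + (-7) + (34) = 61
Area = |Σ|/2 = 30.5.

30.5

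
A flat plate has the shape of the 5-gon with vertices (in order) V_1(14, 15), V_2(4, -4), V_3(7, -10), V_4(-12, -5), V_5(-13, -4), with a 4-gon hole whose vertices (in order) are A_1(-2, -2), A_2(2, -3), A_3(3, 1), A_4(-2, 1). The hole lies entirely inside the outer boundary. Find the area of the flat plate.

Outer boundary:
Σ = (-116) + (-12) + (-155) + (-17) + (-139) = -439
Area = |Σ|/2 = 219.5.
Hole:
Apply Gauss's area formula: 2A = Σ (x_i·y_{i+1} − x_{i+1}·y_i), indices taken mod 4.
Σ = (10) + (11) + (5) + (6) = 32
Area = |Σ|/2 = 16.
Net area = 219.5 − 16 = 203.5.

203.5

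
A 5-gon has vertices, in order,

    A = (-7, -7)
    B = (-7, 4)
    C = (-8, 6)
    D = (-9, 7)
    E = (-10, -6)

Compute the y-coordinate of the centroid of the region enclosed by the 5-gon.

Apply Gauss's area formula. First the cross-terms c_i = x_i·y_{i+1} − x_{i+1}·y_i:
  -77, -10, -2, 124, 28  ⇒  2A = 63, A = 31.5.
Then Σ (y_i + y_{i+1})·c_i = -135, so ȳ = -135 / (6·31.5) = -5/7.

-5/7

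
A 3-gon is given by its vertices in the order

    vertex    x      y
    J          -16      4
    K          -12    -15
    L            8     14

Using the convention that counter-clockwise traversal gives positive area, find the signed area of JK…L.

Apply Gauss's area formula: 2A = Σ (x_i·y_{i+1} − x_{i+1}·y_i), indices taken mod 3.
J→K: (-16)(-15) − (-12)(4) = 288
K→L: (-12)(14) − (8)(-15) = -48
L→J: (8)(4) − (-16)(14) = 256
Σ = 496
Signed area = Σ/2 = 248 (positive ⇒ counter-clockwise traversal).

248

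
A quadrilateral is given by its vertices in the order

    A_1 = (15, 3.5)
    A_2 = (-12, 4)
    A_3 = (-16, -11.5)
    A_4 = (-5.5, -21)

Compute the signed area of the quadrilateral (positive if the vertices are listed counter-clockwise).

Cross-terms: 102, 202, 272.75, 295.75  ⇒  Σ = 872.5
Signed area = Σ/2 = 436.25 (positive ⇒ counter-clockwise traversal).

436.25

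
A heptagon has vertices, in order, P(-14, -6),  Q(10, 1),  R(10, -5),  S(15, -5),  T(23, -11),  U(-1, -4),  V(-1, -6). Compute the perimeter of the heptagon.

|PQ| = √((24)² + (7)²) = √625 = 25
|QR| = √((0)² + (-6)²) = √36 = 6
|RS| = √((5)² + (0)²) = √25 = 5
|ST| = √((8)² + (-6)²) = √100 = 10
|TU| = √((-24)² + (7)²) = √625 = 25
|UV| = √((0)² + (-2)²) = √4 = 2
|VP| = √((-13)² + (0)²) = √169 = 13
Perimeter = 25 + 6 + 5 + 10 + 25 + 2 + 13 = 86.

86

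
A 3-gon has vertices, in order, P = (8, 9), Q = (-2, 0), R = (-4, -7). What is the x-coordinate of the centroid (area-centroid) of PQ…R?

2/3

Apply the surveyor's formula. First the cross-terms c_i = x_i·y_{i+1} − x_{i+1}·y_i:
  18, 14, 20  ⇒  2A = 52, A = 26.
Then Σ (x_i + x_{i+1})·c_i = 104, so x̄ = 104 / (6·26) = 2/3.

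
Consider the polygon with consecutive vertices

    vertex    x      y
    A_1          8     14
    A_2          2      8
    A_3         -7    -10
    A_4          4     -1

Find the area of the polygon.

Apply the shoelace formula: 2A = Σ (x_i·y_{i+1} − x_{i+1}·y_i), indices taken mod 4.
Cross-terms: 36, 36, 47, 64  ⇒  Σ = 183
Area = |Σ|/2 = 91.5.

91.5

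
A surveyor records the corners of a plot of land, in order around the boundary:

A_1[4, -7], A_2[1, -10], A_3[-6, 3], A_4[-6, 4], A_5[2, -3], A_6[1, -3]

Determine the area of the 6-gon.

42

Apply the shoelace formula: 2A = Σ (x_i·y_{i+1} − x_{i+1}·y_i), indices taken mod 6.
A_1→A_2: (4)(-10) − (1)(-7) = -33
A_2→A_3: (1)(3) − (-6)(-10) = -57
A_3→A_4: (-6)(4) − (-6)(3) = -6
A_4→A_5: (-6)(-3) − (2)(4) = 10
A_5→A_6: (2)(-3) − (1)(-3) = -3
A_6→A_1: (1)(-7) − (4)(-3) = 5
Σ = -84
Area = |Σ|/2 = 42.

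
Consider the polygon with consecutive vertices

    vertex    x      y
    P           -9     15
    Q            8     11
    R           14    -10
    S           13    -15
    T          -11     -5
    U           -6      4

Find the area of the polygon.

Apply the shoelace (surveyor's) formula: 2A = Σ (x_i·y_{i+1} − x_{i+1}·y_i), indices taken mod 6.
Σ = (-219) + (-234) + (-80) + (-230) + (-74) + (-54) = -891
Area = |Σ|/2 = 445.5.

445.5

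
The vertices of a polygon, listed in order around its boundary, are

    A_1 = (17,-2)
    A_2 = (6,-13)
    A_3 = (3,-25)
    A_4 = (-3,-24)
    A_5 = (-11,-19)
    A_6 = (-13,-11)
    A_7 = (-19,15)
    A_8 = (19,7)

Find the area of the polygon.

889.5

Σ = (-209) + (-111) + (-147) + (-207) + (-126) + (-404) + (-418) + (-157) = -1779
Area = |Σ|/2 = 889.5.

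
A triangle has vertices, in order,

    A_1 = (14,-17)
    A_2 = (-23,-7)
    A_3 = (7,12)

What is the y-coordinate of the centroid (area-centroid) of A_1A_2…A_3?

-4

Apply the surveyor's formula. First the cross-terms c_i = x_i·y_{i+1} − x_{i+1}·y_i:
  -489, -227, -287  ⇒  2A = -1003, A = -501.5.
Then Σ (y_i + y_{i+1})·c_i = 12036, so ȳ = 12036 / (6·(-501.5)) = -4.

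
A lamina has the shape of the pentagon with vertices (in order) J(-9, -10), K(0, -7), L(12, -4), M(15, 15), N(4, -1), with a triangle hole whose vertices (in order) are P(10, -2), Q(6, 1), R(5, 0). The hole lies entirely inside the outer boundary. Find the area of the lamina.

Outer boundary:
Apply Gauss's area formula: 2A = Σ (x_i·y_{i+1} − x_{i+1}·y_i), indices taken mod 5.
J→K: (-9)(-7) − (0)(-10) = 63
K→L: (0)(-4) − (12)(-7) = 84
L→M: (12)(15) − (15)(-4) = 240
M→N: (15)(-1) − (4)(15) = -75
N→J: (4)(-10) − (-9)(-1) = -49
Σ = 263
Area = |Σ|/2 = 131.5.
Hole:
Apply the surveyor's formula: 2A = Σ (x_i·y_{i+1} − x_{i+1}·y_i), indices taken mod 3.
Σ = (22) + (-5) + (-10) = 7
Area = |Σ|/2 = 3.5.
Net area = 131.5 − 3.5 = 128.

128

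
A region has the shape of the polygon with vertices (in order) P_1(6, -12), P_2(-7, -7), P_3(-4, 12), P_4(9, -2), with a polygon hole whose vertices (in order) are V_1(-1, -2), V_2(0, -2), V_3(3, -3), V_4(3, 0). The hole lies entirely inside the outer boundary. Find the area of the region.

211.5

Outer boundary:
Cross-terms: -126, -112, -100, -96  ⇒  Σ = -434
Area = |Σ|/2 = 217.
Hole:
Apply Gauss's area formula: 2A = Σ (x_i·y_{i+1} − x_{i+1}·y_i), indices taken mod 4.
V_1→V_2: (-1)(-2) − (0)(-2) = 2
V_2→V_3: (0)(-3) − (3)(-2) = 6
V_3→V_4: (3)(0) − (3)(-3) = 9
V_4→V_1: (3)(-2) − (-1)(0) = -6
Σ = 11
Area = |Σ|/2 = 5.5.
Net area = 217 − 5.5 = 211.5.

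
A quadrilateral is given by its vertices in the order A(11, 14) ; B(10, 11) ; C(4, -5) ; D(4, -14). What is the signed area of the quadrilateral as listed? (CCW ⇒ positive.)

Apply the shoelace formula: 2A = Σ (x_i·y_{i+1} − x_{i+1}·y_i), indices taken mod 4.
Σ = (-19) + (-94) + (-36) + (210) = 61
Signed area = Σ/2 = 30.5 (positive ⇒ counter-clockwise traversal).

30.5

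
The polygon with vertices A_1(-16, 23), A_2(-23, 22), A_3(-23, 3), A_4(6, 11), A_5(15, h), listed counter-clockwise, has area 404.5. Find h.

13

The doubled signed area Σ (x_i y_{i+1} − x_{i+1} y_i) is linear in h.
With h=0 it equals 523; the coefficient of h is 22 (from the two edges through A_5).
So 22·h + 523 = 2·404.5 = 809 ⇒ h = 13.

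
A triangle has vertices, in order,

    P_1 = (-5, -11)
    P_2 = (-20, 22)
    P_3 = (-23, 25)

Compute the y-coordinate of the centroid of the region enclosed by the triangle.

12

Apply the surveyor's formula. First the cross-terms c_i = x_i·y_{i+1} − x_{i+1}·y_i:
  -330, 6, 378  ⇒  2A = 54, A = 27.
Then Σ (y_i + y_{i+1})·c_i = 1944, so ȳ = 1944 / (6·27) = 12.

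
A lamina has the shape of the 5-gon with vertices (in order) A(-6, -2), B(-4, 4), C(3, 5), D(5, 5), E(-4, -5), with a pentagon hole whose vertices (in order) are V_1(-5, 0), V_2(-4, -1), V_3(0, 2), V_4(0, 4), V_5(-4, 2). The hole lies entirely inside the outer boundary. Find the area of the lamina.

39

Outer boundary:
Apply the shoelace formula: 2A = Σ (x_i·y_{i+1} − x_{i+1}·y_i), indices taken mod 5.
Σ = (-32) + (-32) + (-10) + (-5) + (-22) = -101
Area = |Σ|/2 = 50.5.
Hole:
Apply Gauss's area formula: 2A = Σ (x_i·y_{i+1} − x_{i+1}·y_i), indices taken mod 5.
Σ = (5) + (-8) + (0) + (16) + (10) = 23
Area = |Σ|/2 = 11.5.
Net area = 50.5 − 11.5 = 39.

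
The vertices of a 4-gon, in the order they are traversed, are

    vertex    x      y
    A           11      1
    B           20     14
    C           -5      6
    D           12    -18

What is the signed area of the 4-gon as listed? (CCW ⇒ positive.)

276

Apply the shoelace formula: 2A = Σ (x_i·y_{i+1} − x_{i+1}·y_i), indices taken mod 4.
Σ = (134) + (190) + (18) + (210) = 552
Signed area = Σ/2 = 276 (positive ⇒ counter-clockwise traversal).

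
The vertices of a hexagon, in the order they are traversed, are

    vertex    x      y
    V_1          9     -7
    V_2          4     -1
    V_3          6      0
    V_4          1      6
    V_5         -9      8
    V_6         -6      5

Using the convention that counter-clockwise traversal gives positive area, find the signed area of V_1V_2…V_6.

Σ = (19) + (6) + (36) + (62) + (3) + (-3) = 123
Signed area = Σ/2 = 61.5 (positive ⇒ counter-clockwise traversal).

61.5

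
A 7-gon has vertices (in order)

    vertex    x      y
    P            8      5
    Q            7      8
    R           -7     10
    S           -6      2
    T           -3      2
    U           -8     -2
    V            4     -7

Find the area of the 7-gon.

178.5

Cross-terms: 29, 126, 46, -6, 22, 64, 76  ⇒  Σ = 357
Area = |Σ|/2 = 178.5.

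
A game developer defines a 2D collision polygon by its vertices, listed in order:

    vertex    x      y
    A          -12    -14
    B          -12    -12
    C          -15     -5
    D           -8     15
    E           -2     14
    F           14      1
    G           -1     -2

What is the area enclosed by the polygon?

363

Apply the surveyor's formula: 2A = Σ (x_i·y_{i+1} − x_{i+1}·y_i), indices taken mod 7.
A→B: (-12)(-12) − (-12)(-14) = -24
B→C: (-12)(-5) − (-15)(-12) = -120
C→D: (-15)(15) − (-8)(-5) = -265
D→E: (-8)(14) − (-2)(15) = -82
E→F: (-2)(1) − (14)(14) = -198
F→G: (14)(-2) − (-1)(1) = -27
G→A: (-1)(-14) − (-12)(-2) = -10
Σ = -726
Area = |Σ|/2 = 363.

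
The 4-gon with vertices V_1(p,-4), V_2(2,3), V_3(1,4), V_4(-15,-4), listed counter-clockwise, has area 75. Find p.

Write out the shoelace sum; only the two edges meeting at V_1 involve p:
2·Area = [((-15)·(-4) − p·(-4)) + (p·3 − 2·(-4))] + 61
       = 7·p + 129 = 150
⇒ p = 3.

3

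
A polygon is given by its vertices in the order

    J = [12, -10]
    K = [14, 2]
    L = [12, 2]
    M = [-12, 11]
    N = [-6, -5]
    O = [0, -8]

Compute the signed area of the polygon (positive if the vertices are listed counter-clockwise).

297

Σ = (164) + (4) + (156) + (126) + (48) + (96) = 594
Signed area = Σ/2 = 297 (positive ⇒ counter-clockwise traversal).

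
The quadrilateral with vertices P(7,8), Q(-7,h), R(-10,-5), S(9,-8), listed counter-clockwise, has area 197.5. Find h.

3

The doubled signed area Σ (x_i y_{i+1} − x_{i+1} y_i) is linear in h.
With h=0 it equals 344; the coefficient of h is 17 (from the two edges through Q).
So 17·h + 344 = 2·197.5 = 395 ⇒ h = 3.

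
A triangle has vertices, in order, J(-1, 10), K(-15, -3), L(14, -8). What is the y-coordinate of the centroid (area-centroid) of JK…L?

Apply Gauss's area formula. First the cross-terms c_i = x_i·y_{i+1} − x_{i+1}·y_i:
  153, 162, 132  ⇒  2A = 447, A = 223.5.
Then Σ (y_i + y_{i+1})·c_i = -447, so ȳ = -447 / (6·223.5) = -1/3.

-1/3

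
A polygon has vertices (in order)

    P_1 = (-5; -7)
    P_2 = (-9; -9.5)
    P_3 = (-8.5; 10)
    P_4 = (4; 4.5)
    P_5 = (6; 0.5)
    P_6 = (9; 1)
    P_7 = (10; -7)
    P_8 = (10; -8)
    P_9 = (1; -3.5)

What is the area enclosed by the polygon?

Apply the surveyor's formula: 2A = Σ (x_i·y_{i+1} − x_{i+1}·y_i), indices taken mod 9.
Cross-terms: -15.5, -170.75, -78.25, -25, 1.5, -73, -10, -27, -24.5  ⇒  Σ = -422.5
Area = |Σ|/2 = 211.25.

211.25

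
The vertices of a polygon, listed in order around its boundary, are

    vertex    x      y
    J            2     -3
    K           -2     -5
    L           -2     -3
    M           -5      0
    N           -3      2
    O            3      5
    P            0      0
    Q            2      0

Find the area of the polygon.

36

Apply the shoelace (surveyor's) formula: 2A = Σ (x_i·y_{i+1} − x_{i+1}·y_i), indices taken mod 8.
Σ = (-16) + (-4) + (-15) + (-10) + (-21) + (0) + (0) + (-6) = -72
Area = |Σ|/2 = 36.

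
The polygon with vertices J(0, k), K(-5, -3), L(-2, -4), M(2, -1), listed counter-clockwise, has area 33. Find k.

Write out the shoelace sum; only the two edges meeting at J involve k:
2·Area = [(2·k − 0·(-1)) + (0·(-3) − (-5)·k)] + 24
       = 7·k + 24 = 66
⇒ k = 6.

6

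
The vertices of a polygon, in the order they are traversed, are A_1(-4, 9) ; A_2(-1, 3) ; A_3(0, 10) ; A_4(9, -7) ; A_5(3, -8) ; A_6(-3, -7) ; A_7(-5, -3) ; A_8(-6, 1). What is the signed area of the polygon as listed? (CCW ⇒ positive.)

-149

Apply the surveyor's formula: 2A = Σ (x_i·y_{i+1} − x_{i+1}·y_i), indices taken mod 8.
Cross-terms: -3, -10, -90, -51, -45, -26, -23, -50  ⇒  Σ = -298
Signed area = Σ/2 = -149 (negative ⇒ clockwise traversal).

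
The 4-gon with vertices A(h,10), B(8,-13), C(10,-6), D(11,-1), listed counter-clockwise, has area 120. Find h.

-6

Write out the shoelace sum; only the two edges meeting at A involve h:
2·Area = [(11·10 − h·(-1)) + (h·(-13) − 8·10)] + 138
       = -12·h + 168 = 240
⇒ h = -6.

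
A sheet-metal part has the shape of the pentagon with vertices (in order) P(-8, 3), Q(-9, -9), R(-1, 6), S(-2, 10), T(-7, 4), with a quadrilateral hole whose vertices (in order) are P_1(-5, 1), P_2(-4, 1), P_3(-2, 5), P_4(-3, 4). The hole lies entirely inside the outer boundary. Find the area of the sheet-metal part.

Outer boundary:
P→Q: (-8)(-9) − (-9)(3) = 99
Q→R: (-9)(6) − (-1)(-9) = -63
R→S: (-1)(10) − (-2)(6) = 2
S→T: (-2)(4) − (-7)(10) = 62
T→P: (-7)(3) − (-8)(4) = 11
Σ = 111
Area = |Σ|/2 = 55.5.
Hole:
Apply the shoelace (surveyor's) formula: 2A = Σ (x_i·y_{i+1} − x_{i+1}·y_i), indices taken mod 4.
P_1→P_2: (-5)(1) − (-4)(1) = -1
P_2→P_3: (-4)(5) − (-2)(1) = -18
P_3→P_4: (-2)(4) − (-3)(5) = 7
P_4→P_1: (-3)(1) − (-5)(4) = 17
Σ = 5
Area = |Σ|/2 = 2.5.
Net area = 55.5 − 2.5 = 53.

53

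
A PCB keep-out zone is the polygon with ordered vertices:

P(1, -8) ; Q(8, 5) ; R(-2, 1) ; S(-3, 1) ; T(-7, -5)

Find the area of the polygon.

85.5

Apply Gauss's area formula: 2A = Σ (x_i·y_{i+1} − x_{i+1}·y_i), indices taken mod 5.
Σ = (69) + (18) + (1) + (22) + (61) = 171
Area = |Σ|/2 = 85.5.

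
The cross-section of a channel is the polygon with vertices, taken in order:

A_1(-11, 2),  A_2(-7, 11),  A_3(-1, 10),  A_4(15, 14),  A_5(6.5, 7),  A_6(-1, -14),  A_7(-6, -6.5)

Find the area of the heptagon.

280.5

Apply the shoelace (surveyor's) formula: 2A = Σ (x_i·y_{i+1} − x_{i+1}·y_i), indices taken mod 7.
Σ = (-107) + (-59) + (-164) + (14) + (-84) + (-77.5) + (-83.5) = -561
Area = |Σ|/2 = 280.5.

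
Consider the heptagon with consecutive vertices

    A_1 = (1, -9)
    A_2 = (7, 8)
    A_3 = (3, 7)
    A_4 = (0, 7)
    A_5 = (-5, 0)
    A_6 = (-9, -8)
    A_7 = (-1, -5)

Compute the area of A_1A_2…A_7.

121.5

Apply the surveyor's formula: 2A = Σ (x_i·y_{i+1} − x_{i+1}·y_i), indices taken mod 7.
Cross-terms: 71, 25, 21, 35, 40, 37, 14  ⇒  Σ = 243
Area = |Σ|/2 = 121.5.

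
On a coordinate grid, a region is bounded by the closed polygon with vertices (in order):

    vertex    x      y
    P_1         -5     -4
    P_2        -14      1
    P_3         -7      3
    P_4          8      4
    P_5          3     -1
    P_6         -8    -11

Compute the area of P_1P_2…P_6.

Σ = (-61) + (-35) + (-52) + (-20) + (-41) + (-23) = -232
Area = |Σ|/2 = 116.

116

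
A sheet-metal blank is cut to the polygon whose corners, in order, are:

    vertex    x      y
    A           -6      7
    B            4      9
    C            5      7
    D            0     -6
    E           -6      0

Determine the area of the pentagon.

103.5

Apply the surveyor's formula: 2A = Σ (x_i·y_{i+1} − x_{i+1}·y_i), indices taken mod 5.
Σ = (-82) + (-17) + (-30) + (-36) + (-42) = -207
Area = |Σ|/2 = 103.5.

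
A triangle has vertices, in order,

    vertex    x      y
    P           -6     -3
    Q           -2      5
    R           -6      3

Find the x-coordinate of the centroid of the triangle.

Apply the shoelace formula. First the cross-terms c_i = x_i·y_{i+1} − x_{i+1}·y_i:
  -36, 24, 36  ⇒  2A = 24, A = 12.
Then Σ (x_i + x_{i+1})·c_i = -336, so x̄ = -336 / (6·12) = -14/3.

-14/3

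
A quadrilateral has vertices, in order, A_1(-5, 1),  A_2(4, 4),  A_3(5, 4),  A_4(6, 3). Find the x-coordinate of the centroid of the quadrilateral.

1.875

Apply the shoelace formula. First the cross-terms c_i = x_i·y_{i+1} − x_{i+1}·y_i:
  -24, -4, -9, 21  ⇒  2A = -16, A = -8.
Then Σ (x_i + x_{i+1})·c_i = -90, so x̄ = -90 / (6·(-8)) = 1.875.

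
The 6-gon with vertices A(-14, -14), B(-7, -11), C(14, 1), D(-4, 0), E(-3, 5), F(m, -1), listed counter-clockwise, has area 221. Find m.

-14

The doubled signed area Σ (x_i y_{i+1} − x_{i+1} y_i) is linear in m.
With m=0 it equals 176; the coefficient of m is -19 (from the two edges through F).
So -19·m + 176 = 2·221 = 442 ⇒ m = -14.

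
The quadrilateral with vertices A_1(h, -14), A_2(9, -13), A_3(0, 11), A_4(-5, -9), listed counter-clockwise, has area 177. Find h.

-1

The doubled signed area Σ (x_i y_{i+1} − x_{i+1} y_i) is linear in h.
With h=0 it equals 350; the coefficient of h is -4 (from the two edges through A_1).
So -4·h + 350 = 2·177 = 354 ⇒ h = -1.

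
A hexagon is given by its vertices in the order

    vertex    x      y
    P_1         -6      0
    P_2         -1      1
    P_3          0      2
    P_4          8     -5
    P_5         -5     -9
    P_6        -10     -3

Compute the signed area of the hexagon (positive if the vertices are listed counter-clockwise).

-107

Σ = (-6) + (-2) + (-16) + (-97) + (-75) + (-18) = -214
Signed area = Σ/2 = -107 (negative ⇒ clockwise traversal).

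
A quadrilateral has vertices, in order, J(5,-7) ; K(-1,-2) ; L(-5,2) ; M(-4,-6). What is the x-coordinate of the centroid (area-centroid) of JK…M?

-280/201

Apply Gauss's area formula. First the cross-terms c_i = x_i·y_{i+1} − x_{i+1}·y_i:
  -17, -12, 38, 58  ⇒  2A = 67, A = 33.5.
Then Σ (x_i + x_{i+1})·c_i = -280, so x̄ = -280 / (6·33.5) = -280/201.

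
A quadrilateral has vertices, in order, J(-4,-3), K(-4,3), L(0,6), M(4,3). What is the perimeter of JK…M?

|JK| = √((0)² + (6)²) = √36 = 6
|KL| = √((4)² + (3)²) = √25 = 5
|LM| = √((4)² + (-3)²) = √25 = 5
|MJ| = √((-8)² + (-6)²) = √100 = 10
Perimeter = 6 + 5 + 5 + 10 = 26.

26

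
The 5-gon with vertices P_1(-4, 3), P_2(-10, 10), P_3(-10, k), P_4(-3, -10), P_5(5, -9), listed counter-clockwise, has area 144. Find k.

-6

The doubled signed area Σ (x_i y_{i+1} − x_{i+1} y_i) is linear in k.
With k=0 it equals 246; the coefficient of k is -7 (from the two edges through P_3).
So -7·k + 246 = 2·144 = 288 ⇒ k = -6.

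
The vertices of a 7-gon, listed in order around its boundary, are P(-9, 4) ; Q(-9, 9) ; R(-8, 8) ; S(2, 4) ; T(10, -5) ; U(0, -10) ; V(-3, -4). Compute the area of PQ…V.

Apply Gauss's area formula: 2A = Σ (x_i·y_{i+1} − x_{i+1}·y_i), indices taken mod 7.
Cross-terms: -45, 0, -48, -50, -100, -30, -48  ⇒  Σ = -321
Area = |Σ|/2 = 160.5.

160.5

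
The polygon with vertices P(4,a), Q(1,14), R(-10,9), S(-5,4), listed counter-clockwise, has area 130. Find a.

-11

Write out the shoelace sum; only the two edges meeting at P involve a:
2·Area = [((-5)·a − 4·4) + (4·14 − 1·a)] + 154
       = -6·a + 194 = 260
⇒ a = -11.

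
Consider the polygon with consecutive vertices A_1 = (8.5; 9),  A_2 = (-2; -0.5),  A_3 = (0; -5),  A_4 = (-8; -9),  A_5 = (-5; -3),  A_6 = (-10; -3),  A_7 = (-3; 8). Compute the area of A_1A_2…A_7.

Σ = (13.75) + (10) + (-40) + (-21) + (-15) + (-89) + (-95) = -236.25
Area = |Σ|/2 = 118.125.

118.125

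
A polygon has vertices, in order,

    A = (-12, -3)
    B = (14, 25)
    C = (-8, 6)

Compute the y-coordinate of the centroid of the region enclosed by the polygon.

Apply the shoelace formula. First the cross-terms c_i = x_i·y_{i+1} − x_{i+1}·y_i:
  -258, 284, 96  ⇒  2A = 122, A = 61.
Then Σ (y_i + y_{i+1})·c_i = 3416, so ȳ = 3416 / (6·61) = 28/3.

28/3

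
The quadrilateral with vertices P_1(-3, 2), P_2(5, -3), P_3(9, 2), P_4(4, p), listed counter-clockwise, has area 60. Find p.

The doubled signed area Σ (x_i y_{i+1} − x_{i+1} y_i) is linear in p.
With p=0 it equals 36; the coefficient of p is 12 (from the two edges through P_4).
So 12·p + 36 = 2·60 = 120 ⇒ p = 7.

7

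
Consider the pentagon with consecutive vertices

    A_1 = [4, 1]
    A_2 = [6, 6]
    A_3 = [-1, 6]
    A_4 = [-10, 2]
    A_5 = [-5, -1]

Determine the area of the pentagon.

Σ = (18) + (42) + (58) + (20) + (-1) = 137
Area = |Σ|/2 = 68.5.

68.5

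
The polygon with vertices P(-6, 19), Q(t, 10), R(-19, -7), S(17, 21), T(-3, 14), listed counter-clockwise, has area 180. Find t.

-7

Write out the shoelace sum; only the two edges meeting at Q involve t:
2·Area = [((-6)·10 − t·19) + (t·(-7) − (-19)·10)] + 48
       = -26·t + 178 = 360
⇒ t = -7.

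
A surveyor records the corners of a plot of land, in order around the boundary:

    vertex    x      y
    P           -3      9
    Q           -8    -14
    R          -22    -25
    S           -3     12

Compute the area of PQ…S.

162

P→Q: (-3)(-14) − (-8)(9) = 114
Q→R: (-8)(-25) − (-22)(-14) = -108
R→S: (-22)(12) − (-3)(-25) = -339
S→P: (-3)(9) − (-3)(12) = 9
Σ = -324
Area = |Σ|/2 = 162.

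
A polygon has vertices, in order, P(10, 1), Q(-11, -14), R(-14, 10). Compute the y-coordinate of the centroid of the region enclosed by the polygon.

-1

Apply the surveyor's formula. First the cross-terms c_i = x_i·y_{i+1} − x_{i+1}·y_i:
  -129, -306, -114  ⇒  2A = -549, A = -274.5.
Then Σ (y_i + y_{i+1})·c_i = 1647, so ȳ = 1647 / (6·(-274.5)) = -1.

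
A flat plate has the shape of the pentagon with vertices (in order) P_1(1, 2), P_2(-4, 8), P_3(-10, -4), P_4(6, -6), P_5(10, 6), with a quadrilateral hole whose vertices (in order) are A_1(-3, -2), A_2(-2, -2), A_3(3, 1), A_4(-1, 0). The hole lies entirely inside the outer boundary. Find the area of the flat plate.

Outer boundary:
Apply the surveyor's formula: 2A = Σ (x_i·y_{i+1} − x_{i+1}·y_i), indices taken mod 5.
Cross-terms: 16, 96, 84, 96, 14  ⇒  Σ = 306
Area = |Σ|/2 = 153.
Hole:
Σ = (2) + (4) + (1) + (2) = 9
Area = |Σ|/2 = 4.5.
Net area = 153 − 4.5 = 148.5.

148.5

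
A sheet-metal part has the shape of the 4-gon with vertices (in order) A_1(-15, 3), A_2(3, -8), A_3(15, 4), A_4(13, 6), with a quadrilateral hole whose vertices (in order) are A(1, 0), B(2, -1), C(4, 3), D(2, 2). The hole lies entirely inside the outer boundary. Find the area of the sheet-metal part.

Outer boundary:
Apply the shoelace (surveyor's) formula: 2A = Σ (x_i·y_{i+1} − x_{i+1}·y_i), indices taken mod 4.
Σ = (111) + (132) + (38) + (129) = 410
Area = |Σ|/2 = 205.
Hole:
Apply the shoelace formula: 2A = Σ (x_i·y_{i+1} − x_{i+1}·y_i), indices taken mod 4.
Cross-terms: -1, 10, 2, -2  ⇒  Σ = 9
Area = |Σ|/2 = 4.5.
Net area = 205 − 4.5 = 200.5.

200.5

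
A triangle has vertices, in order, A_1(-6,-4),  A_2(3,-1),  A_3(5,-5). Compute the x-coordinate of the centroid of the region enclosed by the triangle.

Apply Gauss's area formula. First the cross-terms c_i = x_i·y_{i+1} − x_{i+1}·y_i:
  18, -10, -50  ⇒  2A = -42, A = -21.
Then Σ (x_i + x_{i+1})·c_i = -84, so x̄ = -84 / (6·(-21)) = 2/3.

2/3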